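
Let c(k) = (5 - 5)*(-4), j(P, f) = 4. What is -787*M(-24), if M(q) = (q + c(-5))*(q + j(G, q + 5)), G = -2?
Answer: -377760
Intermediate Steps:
c(k) = 0 (c(k) = 0*(-4) = 0)
M(q) = q*(4 + q) (M(q) = (q + 0)*(q + 4) = q*(4 + q))
-787*M(-24) = -(-18888)*(4 - 24) = -(-18888)*(-20) = -787*480 = -377760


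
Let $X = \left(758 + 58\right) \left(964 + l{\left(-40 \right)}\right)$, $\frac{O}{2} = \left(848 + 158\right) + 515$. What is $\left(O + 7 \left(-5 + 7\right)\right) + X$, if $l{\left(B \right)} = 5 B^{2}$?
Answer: $7317680$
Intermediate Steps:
$O = 3042$ ($O = 2 \left(\left(848 + 158\right) + 515\right) = 2 \left(1006 + 515\right) = 2 \cdot 1521 = 3042$)
$X = 7314624$ ($X = \left(758 + 58\right) \left(964 + 5 \left(-40\right)^{2}\right) = 816 \left(964 + 5 \cdot 1600\right) = 816 \left(964 + 8000\right) = 816 \cdot 8964 = 7314624$)
$\left(O + 7 \left(-5 + 7\right)\right) + X = \left(3042 + 7 \left(-5 + 7\right)\right) + 7314624 = \left(3042 + 7 \cdot 2\right) + 7314624 = \left(3042 + 14\right) + 7314624 = 3056 + 7314624 = 7317680$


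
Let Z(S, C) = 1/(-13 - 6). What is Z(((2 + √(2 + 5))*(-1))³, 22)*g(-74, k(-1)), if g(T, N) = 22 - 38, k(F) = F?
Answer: 16/19 ≈ 0.84210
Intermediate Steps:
g(T, N) = -16
Z(S, C) = -1/19 (Z(S, C) = 1/(-19) = -1/19)
Z(((2 + √(2 + 5))*(-1))³, 22)*g(-74, k(-1)) = -1/19*(-16) = 16/19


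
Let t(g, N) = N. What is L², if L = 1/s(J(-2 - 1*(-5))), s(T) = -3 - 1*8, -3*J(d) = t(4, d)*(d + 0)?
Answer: 1/121 ≈ 0.0082645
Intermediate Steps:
J(d) = -d²/3 (J(d) = -d*(d + 0)/3 = -d*d/3 = -d²/3)
s(T) = -11 (s(T) = -3 - 8 = -11)
L = -1/11 (L = 1/(-11) = -1/11 ≈ -0.090909)
L² = (-1/11)² = 1/121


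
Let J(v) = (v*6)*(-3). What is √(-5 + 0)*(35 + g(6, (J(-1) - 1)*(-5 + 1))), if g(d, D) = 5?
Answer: 40*I*√5 ≈ 89.443*I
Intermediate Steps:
J(v) = -18*v (J(v) = (6*v)*(-3) = -18*v)
√(-5 + 0)*(35 + g(6, (J(-1) - 1)*(-5 + 1))) = √(-5 + 0)*(35 + 5) = √(-5)*40 = (I*√5)*40 = 40*I*√5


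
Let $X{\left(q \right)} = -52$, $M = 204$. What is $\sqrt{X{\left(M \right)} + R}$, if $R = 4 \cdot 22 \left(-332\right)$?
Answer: $6 i \sqrt{813} \approx 171.08 i$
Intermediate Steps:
$R = -29216$ ($R = 88 \left(-332\right) = -29216$)
$\sqrt{X{\left(M \right)} + R} = \sqrt{-52 - 29216} = \sqrt{-29268} = 6 i \sqrt{813}$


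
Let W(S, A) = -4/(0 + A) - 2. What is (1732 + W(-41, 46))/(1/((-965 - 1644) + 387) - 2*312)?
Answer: -88408936/31890167 ≈ -2.7723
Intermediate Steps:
W(S, A) = -2 - 4/A (W(S, A) = -4/A - 2 = -2 - 4/A)
(1732 + W(-41, 46))/(1/((-965 - 1644) + 387) - 2*312) = (1732 + (-2 - 4/46))/(1/((-965 - 1644) + 387) - 2*312) = (1732 + (-2 - 4*1/46))/(1/(-2609 + 387) - 624) = (1732 + (-2 - 2/23))/(1/(-2222) - 624) = (1732 - 48/23)/(-1/2222 - 624) = 39788/(23*(-1386529/2222)) = (39788/23)*(-2222/1386529) = -88408936/31890167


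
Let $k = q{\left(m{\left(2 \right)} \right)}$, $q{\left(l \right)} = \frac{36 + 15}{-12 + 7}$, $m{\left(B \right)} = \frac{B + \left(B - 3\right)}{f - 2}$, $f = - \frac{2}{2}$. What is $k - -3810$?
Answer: $\frac{18999}{5} \approx 3799.8$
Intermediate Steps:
$f = -1$ ($f = \left(-2\right) \frac{1}{2} = -1$)
$m{\left(B \right)} = 1 - \frac{2 B}{3}$ ($m{\left(B \right)} = \frac{B + \left(B - 3\right)}{-1 - 2} = \frac{B + \left(-3 + B\right)}{-3} = \left(-3 + 2 B\right) \left(- \frac{1}{3}\right) = 1 - \frac{2 B}{3}$)
$q{\left(l \right)} = - \frac{51}{5}$ ($q{\left(l \right)} = \frac{51}{-5} = 51 \left(- \frac{1}{5}\right) = - \frac{51}{5}$)
$k = - \frac{51}{5} \approx -10.2$
$k - -3810 = - \frac{51}{5} - -3810 = - \frac{51}{5} + 3810 = \frac{18999}{5}$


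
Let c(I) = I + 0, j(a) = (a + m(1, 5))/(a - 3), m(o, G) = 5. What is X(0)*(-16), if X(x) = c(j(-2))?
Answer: 48/5 ≈ 9.6000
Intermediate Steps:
j(a) = (5 + a)/(-3 + a) (j(a) = (a + 5)/(a - 3) = (5 + a)/(-3 + a))
c(I) = I
X(x) = -⅗ (X(x) = (5 - 2)/(-3 - 2) = 3/(-5) = -⅕*3 = -⅗)
X(0)*(-16) = -⅗*(-16) = 48/5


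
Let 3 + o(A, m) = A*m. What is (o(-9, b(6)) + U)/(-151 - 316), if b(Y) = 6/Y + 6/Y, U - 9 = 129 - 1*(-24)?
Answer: -141/467 ≈ -0.30193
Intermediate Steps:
U = 162 (U = 9 + (129 - 1*(-24)) = 9 + (129 + 24) = 9 + 153 = 162)
b(Y) = 12/Y
o(A, m) = -3 + A*m
(o(-9, b(6)) + U)/(-151 - 316) = ((-3 - 108/6) + 162)/(-151 - 316) = ((-3 - 108/6) + 162)/(-467) = ((-3 - 9*2) + 162)*(-1/467) = ((-3 - 18) + 162)*(-1/467) = (-21 + 162)*(-1/467) = 141*(-1/467) = -141/467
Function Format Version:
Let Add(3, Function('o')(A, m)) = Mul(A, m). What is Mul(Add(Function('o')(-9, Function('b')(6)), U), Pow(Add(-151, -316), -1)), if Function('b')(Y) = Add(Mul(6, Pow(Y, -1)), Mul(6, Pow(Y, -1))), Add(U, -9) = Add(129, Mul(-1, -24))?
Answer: Rational(-141, 467) ≈ -0.30193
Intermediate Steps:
U = 162 (U = Add(9, Add(129, Mul(-1, -24))) = Add(9, Add(129, 24)) = Add(9, 153) = 162)
Function('b')(Y) = Mul(12, Pow(Y, -1))
Function('o')(A, m) = Add(-3, Mul(A, m))
Mul(Add(Function('o')(-9, Function('b')(6)), U), Pow(Add(-151, -316), -1)) = Mul(Add(Add(-3, Mul(-9, Mul(12, Pow(6, -1)))), 162), Pow(Add(-151, -316), -1)) = Mul(Add(Add(-3, Mul(-9, Mul(12, Rational(1, 6)))), 162), Pow(-467, -1)) = Mul(Add(Add(-3, Mul(-9, 2)), 162), Rational(-1, 467)) = Mul(Add(Add(-3, -18), 162), Rational(-1, 467)) = Mul(Add(-21, 162), Rational(-1, 467)) = Mul(141, Rational(-1, 467)) = Rational(-141, 467)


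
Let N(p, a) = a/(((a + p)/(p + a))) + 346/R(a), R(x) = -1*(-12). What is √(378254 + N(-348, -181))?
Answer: √13611666/6 ≈ 614.90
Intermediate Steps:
R(x) = 12
N(p, a) = 173/6 + a (N(p, a) = a/(((a + p)/(p + a))) + 346/12 = a/(((a + p)/(a + p))) + 346*(1/12) = a/1 + 173/6 = a*1 + 173/6 = a + 173/6 = 173/6 + a)
√(378254 + N(-348, -181)) = √(378254 + (173/6 - 181)) = √(378254 - 913/6) = √(2268611/6) = √13611666/6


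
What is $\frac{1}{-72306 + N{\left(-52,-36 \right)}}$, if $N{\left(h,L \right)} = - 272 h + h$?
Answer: $- \frac{1}{58214} \approx -1.7178 \cdot 10^{-5}$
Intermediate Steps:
$N{\left(h,L \right)} = - 271 h$
$\frac{1}{-72306 + N{\left(-52,-36 \right)}} = \frac{1}{-72306 - -14092} = \frac{1}{-72306 + 14092} = \frac{1}{-58214} = - \frac{1}{58214}$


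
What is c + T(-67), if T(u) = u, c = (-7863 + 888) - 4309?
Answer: -11351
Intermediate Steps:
c = -11284 (c = -6975 - 4309 = -11284)
c + T(-67) = -11284 - 67 = -11351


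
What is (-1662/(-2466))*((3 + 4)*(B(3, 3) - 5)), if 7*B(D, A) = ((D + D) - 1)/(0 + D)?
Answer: -27700/1233 ≈ -22.466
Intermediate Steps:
B(D, A) = (-1 + 2*D)/(7*D) (B(D, A) = (((D + D) - 1)/(0 + D))/7 = ((2*D - 1)/D)/7 = ((-1 + 2*D)/D)/7 = (-1 + 2*D)/(7*D))
(-1662/(-2466))*((3 + 4)*(B(3, 3) - 5)) = (-1662/(-2466))*((3 + 4)*((1/7)*(-1 + 2*3)/3 - 5)) = (-1662*(-1/2466))*(7*((1/7)*(1/3)*(-1 + 6) - 5)) = 277*(7*((1/7)*(1/3)*5 - 5))/411 = 277*(7*(5/21 - 5))/411 = 277*(7*(-100/21))/411 = (277/411)*(-100/3) = -27700/1233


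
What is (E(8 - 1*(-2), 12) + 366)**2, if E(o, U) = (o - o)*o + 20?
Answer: 148996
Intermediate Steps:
E(o, U) = 20 (E(o, U) = 0*o + 20 = 0 + 20 = 20)
(E(8 - 1*(-2), 12) + 366)**2 = (20 + 366)**2 = 386**2 = 148996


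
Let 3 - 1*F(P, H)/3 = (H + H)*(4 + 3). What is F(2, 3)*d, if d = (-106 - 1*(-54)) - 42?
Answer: 10998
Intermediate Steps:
F(P, H) = 9 - 42*H (F(P, H) = 9 - 3*(H + H)*(4 + 3) = 9 - 3*2*H*7 = 9 - 42*H)
d = -94 (d = (-106 + 54) - 42 = -52 - 42 = -94)
F(2, 3)*d = (9 - 42*3)*(-94) = (9 - 126)*(-94) = -117*(-94) = 10998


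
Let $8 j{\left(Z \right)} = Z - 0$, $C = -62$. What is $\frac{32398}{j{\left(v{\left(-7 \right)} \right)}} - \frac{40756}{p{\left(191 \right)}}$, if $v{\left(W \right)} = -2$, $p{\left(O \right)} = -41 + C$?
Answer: $- \frac{13307220}{103} \approx -1.292 \cdot 10^{5}$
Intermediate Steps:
$p{\left(O \right)} = -103$ ($p{\left(O \right)} = -41 - 62 = -103$)
$j{\left(Z \right)} = \frac{Z}{8}$ ($j{\left(Z \right)} = \frac{Z - 0}{8} = \frac{Z + 0}{8} = \frac{Z}{8}$)
$\frac{32398}{j{\left(v{\left(-7 \right)} \right)}} - \frac{40756}{p{\left(191 \right)}} = \frac{32398}{\frac{1}{8} \left(-2\right)} - \frac{40756}{-103} = \frac{32398}{- \frac{1}{4}} - - \frac{40756}{103} = 32398 \left(-4\right) + \frac{40756}{103} = -129592 + \frac{40756}{103} = - \frac{13307220}{103}$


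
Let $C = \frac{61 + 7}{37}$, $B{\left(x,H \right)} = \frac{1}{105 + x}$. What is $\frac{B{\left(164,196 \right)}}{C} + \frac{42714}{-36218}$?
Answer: $- \frac{55713173}{47321404} \approx -1.1773$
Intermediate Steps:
$C = \frac{68}{37}$ ($C = \frac{1}{37} \cdot 68 = \frac{68}{37} \approx 1.8378$)
$\frac{B{\left(164,196 \right)}}{C} + \frac{42714}{-36218} = \frac{1}{\left(105 + 164\right) \frac{68}{37}} + \frac{42714}{-36218} = \frac{1}{269} \cdot \frac{37}{68} + 42714 \left(- \frac{1}{36218}\right) = \frac{1}{269} \cdot \frac{37}{68} - \frac{3051}{2587} = \frac{37}{18292} - \frac{3051}{2587} = - \frac{55713173}{47321404}$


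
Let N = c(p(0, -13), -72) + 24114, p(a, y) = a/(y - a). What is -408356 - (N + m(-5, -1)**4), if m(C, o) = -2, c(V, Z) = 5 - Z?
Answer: -432563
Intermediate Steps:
N = 24191 (N = (5 - 1*(-72)) + 24114 = (5 + 72) + 24114 = 77 + 24114 = 24191)
-408356 - (N + m(-5, -1)**4) = -408356 - (24191 + (-2)**4) = -408356 - (24191 + 16) = -408356 - 1*24207 = -408356 - 24207 = -432563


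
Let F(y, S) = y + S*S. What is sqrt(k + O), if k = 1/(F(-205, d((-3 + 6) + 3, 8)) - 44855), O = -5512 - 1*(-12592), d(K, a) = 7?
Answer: sqrt(14344010011669)/45011 ≈ 84.143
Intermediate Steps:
O = 7080 (O = -5512 + 12592 = 7080)
F(y, S) = y + S**2
k = -1/45011 (k = 1/((-205 + 7**2) - 44855) = 1/((-205 + 49) - 44855) = 1/(-156 - 44855) = 1/(-45011) = -1/45011 ≈ -2.2217e-5)
sqrt(k + O) = sqrt(-1/45011 + 7080) = sqrt(318677879/45011) = sqrt(14344010011669)/45011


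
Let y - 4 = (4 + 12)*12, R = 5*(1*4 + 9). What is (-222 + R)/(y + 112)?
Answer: -157/308 ≈ -0.50974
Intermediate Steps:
R = 65 (R = 5*(4 + 9) = 5*13 = 65)
y = 196 (y = 4 + (4 + 12)*12 = 4 + 16*12 = 4 + 192 = 196)
(-222 + R)/(y + 112) = (-222 + 65)/(196 + 112) = -157/308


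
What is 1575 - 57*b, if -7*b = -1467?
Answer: -72594/7 ≈ -10371.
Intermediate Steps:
b = 1467/7 (b = -1/7*(-1467) = 1467/7 ≈ 209.57)
1575 - 57*b = 1575 - 57*1467/7 = 1575 - 83619/7 = -72594/7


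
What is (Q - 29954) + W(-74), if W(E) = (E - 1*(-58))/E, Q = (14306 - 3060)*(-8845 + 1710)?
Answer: -2969996060/37 ≈ -8.0270e+7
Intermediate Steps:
Q = -80240210 (Q = 11246*(-7135) = -80240210)
W(E) = (58 + E)/E (W(E) = (E + 58)/E = (58 + E)/E)
(Q - 29954) + W(-74) = (-80240210 - 29954) + (58 - 74)/(-74) = -80270164 - 1/74*(-16) = -80270164 + 8/37 = -2969996060/37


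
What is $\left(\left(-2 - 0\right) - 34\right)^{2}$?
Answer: $1296$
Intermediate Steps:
$\left(\left(-2 - 0\right) - 34\right)^{2} = \left(\left(-2 + 0\right) - 34\right)^{2} = \left(-2 - 34\right)^{2} = \left(-36\right)^{2} = 1296$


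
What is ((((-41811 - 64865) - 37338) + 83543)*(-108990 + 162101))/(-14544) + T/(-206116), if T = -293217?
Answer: 18388386854629/83270864 ≈ 2.2083e+5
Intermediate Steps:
((((-41811 - 64865) - 37338) + 83543)*(-108990 + 162101))/(-14544) + T/(-206116) = ((((-41811 - 64865) - 37338) + 83543)*(-108990 + 162101))/(-14544) - 293217/(-206116) = (((-106676 - 37338) + 83543)*53111)*(-1/14544) - 293217*(-1/206116) = ((-144014 + 83543)*53111)*(-1/14544) + 293217/206116 = -60471*53111*(-1/14544) + 293217/206116 = -3211675281*(-1/14544) + 293217/206116 = 356852809/1616 + 293217/206116 = 18388386854629/83270864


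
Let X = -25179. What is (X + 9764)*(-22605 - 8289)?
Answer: 476231010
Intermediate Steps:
(X + 9764)*(-22605 - 8289) = (-25179 + 9764)*(-22605 - 8289) = -15415*(-30894) = 476231010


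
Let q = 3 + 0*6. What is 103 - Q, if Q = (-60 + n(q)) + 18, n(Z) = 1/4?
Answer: 579/4 ≈ 144.75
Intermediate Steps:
q = 3 (q = 3 + 0 = 3)
n(Z) = ¼
Q = -167/4 (Q = (-60 + ¼) + 18 = -239/4 + 18 = -167/4 ≈ -41.750)
103 - Q = 103 - 1*(-167/4) = 103 + 167/4 = 579/4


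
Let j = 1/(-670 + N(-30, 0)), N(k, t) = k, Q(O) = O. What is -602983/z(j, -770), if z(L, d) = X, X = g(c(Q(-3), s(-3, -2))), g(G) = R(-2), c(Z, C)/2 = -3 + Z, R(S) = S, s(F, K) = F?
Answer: 602983/2 ≈ 3.0149e+5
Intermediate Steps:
c(Z, C) = -6 + 2*Z (c(Z, C) = 2*(-3 + Z) = -6 + 2*Z)
j = -1/700 (j = 1/(-670 - 30) = 1/(-700) = -1/700 ≈ -0.0014286)
g(G) = -2
X = -2
z(L, d) = -2
-602983/z(j, -770) = -602983/(-2) = -602983*(-1/2) = 602983/2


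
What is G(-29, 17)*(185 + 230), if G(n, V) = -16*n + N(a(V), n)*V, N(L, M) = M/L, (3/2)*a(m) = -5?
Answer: 507877/2 ≈ 2.5394e+5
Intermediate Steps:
a(m) = -10/3 (a(m) = (2/3)*(-5) = -10/3)
G(n, V) = -16*n - 3*V*n/10 (G(n, V) = -16*n + (n/(-10/3))*V = -16*n + (n*(-3/10))*V = -16*n + (-3*n/10)*V = -16*n - 3*V*n/10)
G(-29, 17)*(185 + 230) = ((1/10)*(-29)*(-160 - 3*17))*(185 + 230) = ((1/10)*(-29)*(-160 - 51))*415 = ((1/10)*(-29)*(-211))*415 = (6119/10)*415 = 507877/2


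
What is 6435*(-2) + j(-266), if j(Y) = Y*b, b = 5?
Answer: -14200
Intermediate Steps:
j(Y) = 5*Y (j(Y) = Y*5 = 5*Y)
6435*(-2) + j(-266) = 6435*(-2) + 5*(-266) = -12870 - 1330 = -14200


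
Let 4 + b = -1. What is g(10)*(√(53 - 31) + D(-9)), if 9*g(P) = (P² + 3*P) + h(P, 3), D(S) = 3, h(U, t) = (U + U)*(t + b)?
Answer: 30 + 10*√22 ≈ 76.904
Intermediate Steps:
b = -5 (b = -4 - 1 = -5)
h(U, t) = 2*U*(-5 + t) (h(U, t) = (U + U)*(t - 5) = (2*U)*(-5 + t) = 2*U*(-5 + t))
g(P) = -P/9 + P²/9 (g(P) = ((P² + 3*P) + 2*P*(-5 + 3))/9 = ((P² + 3*P) + 2*P*(-2))/9 = ((P² + 3*P) - 4*P)/9 = (P² - P)/9 = -P/9 + P²/9)
g(10)*(√(53 - 31) + D(-9)) = ((⅑)*10*(-1 + 10))*(√(53 - 31) + 3) = ((⅑)*10*9)*(√22 + 3) = 10*(3 + √22) = 30 + 10*√22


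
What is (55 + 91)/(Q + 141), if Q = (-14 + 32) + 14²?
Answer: 146/355 ≈ 0.41127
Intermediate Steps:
Q = 214 (Q = 18 + 196 = 214)
(55 + 91)/(Q + 141) = (55 + 91)/(214 + 141) = 146/355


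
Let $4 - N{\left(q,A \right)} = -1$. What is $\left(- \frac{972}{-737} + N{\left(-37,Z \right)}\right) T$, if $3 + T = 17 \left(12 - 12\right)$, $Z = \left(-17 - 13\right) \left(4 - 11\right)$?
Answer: $- \frac{13971}{737} \approx -18.957$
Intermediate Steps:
$Z = 210$ ($Z = \left(-30\right) \left(-7\right) = 210$)
$N{\left(q,A \right)} = 5$ ($N{\left(q,A \right)} = 4 - -1 = 4 + 1 = 5$)
$T = -3$ ($T = -3 + 17 \left(12 - 12\right) = -3 + 17 \cdot 0 = -3 + 0 = -3$)
$\left(- \frac{972}{-737} + N{\left(-37,Z \right)}\right) T = \left(- \frac{972}{-737} + 5\right) \left(-3\right) = \left(\left(-972\right) \left(- \frac{1}{737}\right) + 5\right) \left(-3\right) = \left(\frac{972}{737} + 5\right) \left(-3\right) = \frac{4657}{737} \left(-3\right) = - \frac{13971}{737}$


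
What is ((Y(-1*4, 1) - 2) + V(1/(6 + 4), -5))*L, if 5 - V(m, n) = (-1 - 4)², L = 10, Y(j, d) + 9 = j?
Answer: -350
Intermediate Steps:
Y(j, d) = -9 + j
V(m, n) = -20 (V(m, n) = 5 - (-1 - 4)² = 5 - 1*(-5)² = 5 - 1*25 = 5 - 25 = -20)
((Y(-1*4, 1) - 2) + V(1/(6 + 4), -5))*L = (((-9 - 1*4) - 2) - 20)*10 = (((-9 - 4) - 2) - 20)*10 = ((-13 - 2) - 20)*10 = (-15 - 20)*10 = -35*10 = -350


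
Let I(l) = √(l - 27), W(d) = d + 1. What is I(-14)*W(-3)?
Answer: -2*I*√41 ≈ -12.806*I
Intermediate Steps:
W(d) = 1 + d
I(l) = √(-27 + l)
I(-14)*W(-3) = √(-27 - 14)*(1 - 3) = √(-41)*(-2) = (I*√41)*(-2) = -2*I*√41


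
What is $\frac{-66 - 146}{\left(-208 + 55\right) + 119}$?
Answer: $\frac{106}{17} \approx 6.2353$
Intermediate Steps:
$\frac{-66 - 146}{\left(-208 + 55\right) + 119} = - \frac{212}{-153 + 119} = - \frac{212}{-34} = \left(-212\right) \left(- \frac{1}{34}\right) = \frac{106}{17}$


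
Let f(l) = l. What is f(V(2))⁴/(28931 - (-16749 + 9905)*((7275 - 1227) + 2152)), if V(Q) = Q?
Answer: 16/56149731 ≈ 2.8495e-7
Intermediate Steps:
f(V(2))⁴/(28931 - (-16749 + 9905)*((7275 - 1227) + 2152)) = 2⁴/(28931 - (-16749 + 9905)*((7275 - 1227) + 2152)) = 16/(28931 - (-6844)*(6048 + 2152)) = 16/(28931 - (-6844)*8200) = 16/(28931 - 1*(-56120800)) = 16/(28931 + 56120800) = 16/56149731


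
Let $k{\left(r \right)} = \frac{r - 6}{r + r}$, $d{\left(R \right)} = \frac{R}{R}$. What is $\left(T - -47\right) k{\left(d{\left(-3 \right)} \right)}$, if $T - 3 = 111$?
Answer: $- \frac{805}{2} \approx -402.5$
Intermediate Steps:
$d{\left(R \right)} = 1$
$k{\left(r \right)} = \frac{-6 + r}{2 r}$
$T = 114$ ($T = 3 + 111 = 114$)
$\left(T - -47\right) k{\left(d{\left(-3 \right)} \right)} = \left(114 - -47\right) \frac{-6 + 1}{2 \cdot 1} = \left(114 + \left(-29 + 76\right)\right) \frac{1}{2} \cdot 1 \left(-5\right) = \left(114 + 47\right) \left(- \frac{5}{2}\right) = 161 \left(- \frac{5}{2}\right) = - \frac{805}{2}$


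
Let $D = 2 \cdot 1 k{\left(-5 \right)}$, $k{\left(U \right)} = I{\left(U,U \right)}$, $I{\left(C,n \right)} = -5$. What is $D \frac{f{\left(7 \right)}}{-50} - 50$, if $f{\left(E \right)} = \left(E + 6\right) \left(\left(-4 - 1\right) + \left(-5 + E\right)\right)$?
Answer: $- \frac{289}{5} \approx -57.8$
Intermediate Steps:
$k{\left(U \right)} = -5$
$D = -10$ ($D = 2 \cdot 1 \left(-5\right) = 2 \left(-5\right) = -10$)
$f{\left(E \right)} = \left(-10 + E\right) \left(6 + E\right)$ ($f{\left(E \right)} = \left(6 + E\right) \left(\left(-4 - 1\right) + \left(-5 + E\right)\right) = \left(6 + E\right) \left(-5 + \left(-5 + E\right)\right) = \left(6 + E\right) \left(-10 + E\right) = \left(-10 + E\right) \left(6 + E\right)$)
$D \frac{f{\left(7 \right)}}{-50} - 50 = - 10 \frac{-60 + 7^{2} - 28}{-50} - 50 = - 10 \left(-60 + 49 - 28\right) \left(- \frac{1}{50}\right) - 50 = - 10 \left(\left(-39\right) \left(- \frac{1}{50}\right)\right) - 50 = \left(-10\right) \frac{39}{50} - 50 = - \frac{39}{5} - 50 = - \frac{289}{5}$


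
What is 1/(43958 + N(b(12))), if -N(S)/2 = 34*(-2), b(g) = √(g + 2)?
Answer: 1/44094 ≈ 2.2679e-5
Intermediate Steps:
b(g) = √(2 + g)
N(S) = 136 (N(S) = -68*(-2) = -2*(-68) = 136)
1/(43958 + N(b(12))) = 1/(43958 + 136) = 1/44094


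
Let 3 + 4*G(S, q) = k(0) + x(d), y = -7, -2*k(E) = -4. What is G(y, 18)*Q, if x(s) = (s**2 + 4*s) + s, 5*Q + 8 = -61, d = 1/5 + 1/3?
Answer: -10097/1500 ≈ -6.7313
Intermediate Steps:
d = 8/15 (d = 1*(1/5) + 1*(1/3) = 1/5 + 1/3 = 8/15 ≈ 0.53333)
Q = -69/5 (Q = -8/5 + (1/5)*(-61) = -8/5 - 61/5 = -69/5 ≈ -13.800)
x(s) = s**2 + 5*s
k(E) = 2 (k(E) = -1/2*(-4) = 2)
G(S, q) = 439/900 (G(S, q) = -3/4 + (2 + 8*(5 + 8/15)/15)/4 = -3/4 + (2 + (8/15)*(83/15))/4 = -3/4 + (2 + 664/225)/4 = -3/4 + (1/4)*(1114/225) = -3/4 + 557/450 = 439/900)
G(y, 18)*Q = (439/900)*(-69/5) = -10097/1500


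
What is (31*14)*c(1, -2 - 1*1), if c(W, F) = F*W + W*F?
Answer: -2604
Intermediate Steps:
c(W, F) = 2*F*W (c(W, F) = F*W + F*W = 2*F*W)
(31*14)*c(1, -2 - 1*1) = (31*14)*(2*(-2 - 1*1)*1) = 434*(2*(-2 - 1)*1) = 434*(2*(-3)*1) = 434*(-6) = -2604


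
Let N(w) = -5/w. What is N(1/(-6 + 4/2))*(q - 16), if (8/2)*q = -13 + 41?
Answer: -180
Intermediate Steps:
q = 7 (q = (-13 + 41)/4 = (¼)*28 = 7)
N(1/(-6 + 4/2))*(q - 16) = (-5/(1/(-6 + 4/2)))*(7 - 16) = -5/(1/(-6 + 4*(½)))*(-9) = -5/(1/(-6 + 2))*(-9) = -5/(1/(-4))*(-9) = -5/(-¼)*(-9) = -5*(-4)*(-9) = 20*(-9) = -180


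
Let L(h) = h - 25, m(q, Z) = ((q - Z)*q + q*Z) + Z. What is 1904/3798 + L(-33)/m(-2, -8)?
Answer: 56975/3798 ≈ 15.001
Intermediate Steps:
m(q, Z) = Z + Z*q + q*(q - Z) (m(q, Z) = (q*(q - Z) + Z*q) + Z = (Z*q + q*(q - Z)) + Z = Z + Z*q + q*(q - Z))
L(h) = -25 + h
1904/3798 + L(-33)/m(-2, -8) = 1904/3798 + (-25 - 33)/(-8 + (-2)²) = 1904*(1/3798) - 58/(-8 + 4) = 952/1899 - 58/(-4) = 952/1899 - 58*(-¼) = 952/1899 + 29/2 = 56975/3798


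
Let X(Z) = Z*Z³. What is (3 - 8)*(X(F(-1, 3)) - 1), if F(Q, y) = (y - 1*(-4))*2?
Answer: -192075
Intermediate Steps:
F(Q, y) = 8 + 2*y (F(Q, y) = (y + 4)*2 = (4 + y)*2 = 8 + 2*y)
X(Z) = Z⁴
(3 - 8)*(X(F(-1, 3)) - 1) = (3 - 8)*((8 + 2*3)⁴ - 1) = -5*((8 + 6)⁴ - 1) = -5*(14⁴ - 1) = -5*(38416 - 1) = -5*38415 = -192075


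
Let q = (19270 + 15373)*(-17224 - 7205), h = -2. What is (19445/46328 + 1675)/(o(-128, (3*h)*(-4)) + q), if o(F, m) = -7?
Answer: -77618845/39207101668112 ≈ -1.9797e-6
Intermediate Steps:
q = -846293847 (q = 34643*(-24429) = -846293847)
(19445/46328 + 1675)/(o(-128, (3*h)*(-4)) + q) = (19445/46328 + 1675)/(-7 - 846293847) = (19445*(1/46328) + 1675)/(-846293854) = (19445/46328 + 1675)*(-1/846293854) = (77618845/46328)*(-1/846293854) = -77618845/39207101668112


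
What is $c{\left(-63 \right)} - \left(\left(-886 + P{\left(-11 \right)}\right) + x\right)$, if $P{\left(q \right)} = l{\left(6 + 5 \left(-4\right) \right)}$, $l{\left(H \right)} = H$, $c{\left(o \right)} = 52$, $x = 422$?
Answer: $530$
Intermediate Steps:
$P{\left(q \right)} = -14$ ($P{\left(q \right)} = 6 + 5 \left(-4\right) = 6 - 20 = -14$)
$c{\left(-63 \right)} - \left(\left(-886 + P{\left(-11 \right)}\right) + x\right) = 52 - \left(\left(-886 - 14\right) + 422\right) = 52 - \left(-900 + 422\right) = 52 - -478 = 52 + 478 = 530$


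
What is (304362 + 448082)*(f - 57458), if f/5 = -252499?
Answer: -993190715132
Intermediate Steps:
f = -1262495 (f = 5*(-252499) = -1262495)
(304362 + 448082)*(f - 57458) = (304362 + 448082)*(-1262495 - 57458) = 752444*(-1319953) = -993190715132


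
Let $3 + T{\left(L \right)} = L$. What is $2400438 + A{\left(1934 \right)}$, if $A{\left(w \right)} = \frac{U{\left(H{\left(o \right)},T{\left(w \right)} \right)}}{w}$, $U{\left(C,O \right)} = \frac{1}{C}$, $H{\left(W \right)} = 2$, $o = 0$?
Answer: $\frac{9284894185}{3868} \approx 2.4004 \cdot 10^{6}$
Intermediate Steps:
$T{\left(L \right)} = -3 + L$
$A{\left(w \right)} = \frac{1}{2 w}$
$2400438 + A{\left(1934 \right)} = 2400438 + \frac{1}{2 \cdot 1934} = 2400438 + \frac{1}{2} \cdot \frac{1}{1934} = 2400438 + \frac{1}{3868} = \frac{9284894185}{3868}$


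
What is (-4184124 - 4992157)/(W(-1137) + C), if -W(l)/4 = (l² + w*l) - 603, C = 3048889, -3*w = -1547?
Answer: -9176281/225477 ≈ -40.697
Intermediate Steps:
w = 1547/3 (w = -⅓*(-1547) = 1547/3 ≈ 515.67)
W(l) = 2412 - 4*l² - 6188*l/3 (W(l) = -4*((l² + 1547*l/3) - 603) = -4*(-603 + l² + 1547*l/3) = 2412 - 4*l² - 6188*l/3)
(-4184124 - 4992157)/(W(-1137) + C) = (-4184124 - 4992157)/((2412 - 4*(-1137)² - 6188/3*(-1137)) + 3048889) = -9176281/((2412 - 4*1292769 + 2345252) + 3048889) = -9176281/((2412 - 5171076 + 2345252) + 3048889) = -9176281/(-2823412 + 3048889) = -9176281/225477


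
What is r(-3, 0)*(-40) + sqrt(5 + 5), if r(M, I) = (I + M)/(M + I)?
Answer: -40 + sqrt(10) ≈ -36.838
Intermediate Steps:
r(M, I) = 1 (r(M, I) = (I + M)/(I + M) = 1)
r(-3, 0)*(-40) + sqrt(5 + 5) = 1*(-40) + sqrt(5 + 5) = -40 + sqrt(10)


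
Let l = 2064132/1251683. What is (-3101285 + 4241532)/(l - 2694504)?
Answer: -1427227785701/3372662786100 ≈ -0.42318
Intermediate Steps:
l = 2064132/1251683 (l = 2064132*(1/1251683) = 2064132/1251683 ≈ 1.6491)
(-3101285 + 4241532)/(l - 2694504) = (-3101285 + 4241532)/(2064132/1251683 - 2694504) = 1140247/(-3372662786100/1251683) = 1140247*(-1251683/3372662786100) = -1427227785701/3372662786100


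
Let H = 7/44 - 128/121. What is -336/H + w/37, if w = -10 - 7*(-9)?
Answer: 2013381/5365 ≈ 375.28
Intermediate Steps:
H = -435/484 (H = 7*(1/44) - 128*1/121 = 7/44 - 128/121 = -435/484 ≈ -0.89876)
w = 53 (w = -10 + 63 = 53)
-336/H + w/37 = -336/(-435/484) + 53/37 = -336*(-484/435) + 53*(1/37) = 54208/145 + 53/37 = 2013381/5365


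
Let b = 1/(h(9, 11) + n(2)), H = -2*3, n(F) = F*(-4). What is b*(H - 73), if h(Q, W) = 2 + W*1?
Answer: -79/5 ≈ -15.800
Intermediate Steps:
n(F) = -4*F
h(Q, W) = 2 + W
H = -6
b = 1/5 (b = 1/((2 + 11) - 4*2) = 1/(13 - 8) = 1/5 ≈ 0.20000)
b*(H - 73) = (-6 - 73)/5 = (1/5)*(-79) = -79/5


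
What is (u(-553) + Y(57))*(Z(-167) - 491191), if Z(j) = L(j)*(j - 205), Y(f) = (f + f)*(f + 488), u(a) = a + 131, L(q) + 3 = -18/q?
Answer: -5050751729468/167 ≈ -3.0244e+10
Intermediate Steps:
L(q) = -3 - 18/q
u(a) = 131 + a
Y(f) = 2*f*(488 + f) (Y(f) = (2*f)*(488 + f) = 2*f*(488 + f))
Z(j) = (-205 + j)*(-3 - 18/j) (Z(j) = (-3 - 18/j)*(j - 205) = (-3 - 18/j)*(-205 + j) = (-205 + j)*(-3 - 18/j))
(u(-553) + Y(57))*(Z(-167) - 491191) = ((131 - 553) + 2*57*(488 + 57))*((597 - 3*(-167) + 3690/(-167)) - 491191) = (-422 + 2*57*545)*((597 + 501 + 3690*(-1/167)) - 491191) = (-422 + 62130)*((597 + 501 - 3690/167) - 491191) = 61708*(179676/167 - 491191) = 61708*(-81849221/167) = -5050751729468/167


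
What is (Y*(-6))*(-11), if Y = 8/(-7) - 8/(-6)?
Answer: 88/7 ≈ 12.571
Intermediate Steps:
Y = 4/21 (Y = 8*(-1/7) - 8*(-1/6) = -8/7 + 4/3 = 4/21 ≈ 0.19048)
(Y*(-6))*(-11) = ((4/21)*(-6))*(-11) = -8/7*(-11) = 88/7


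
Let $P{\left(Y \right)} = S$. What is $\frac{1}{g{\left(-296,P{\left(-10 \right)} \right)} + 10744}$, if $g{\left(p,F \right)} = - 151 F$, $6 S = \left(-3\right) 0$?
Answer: $\frac{1}{10744} \approx 9.3075 \cdot 10^{-5}$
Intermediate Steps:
$S = 0$ ($S = \frac{\left(-3\right) 0}{6} = \frac{1}{6} \cdot 0 = 0$)
$P{\left(Y \right)} = 0$
$\frac{1}{g{\left(-296,P{\left(-10 \right)} \right)} + 10744} = \frac{1}{\left(-151\right) 0 + 10744} = \frac{1}{0 + 10744} = \frac{1}{10744}$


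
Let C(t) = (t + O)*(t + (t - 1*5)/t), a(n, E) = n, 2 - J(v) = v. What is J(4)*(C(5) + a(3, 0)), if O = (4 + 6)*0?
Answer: -56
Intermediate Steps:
O = 0 (O = 10*0 = 0)
J(v) = 2 - v
C(t) = t*(t + (-5 + t)/t) (C(t) = (t + 0)*(t + (t - 1*5)/t) = t*(t + (t - 5)/t) = t*(t + (-5 + t)/t))
J(4)*(C(5) + a(3, 0)) = (2 - 1*4)*((-5 + 5 + 5²) + 3) = (2 - 4)*((-5 + 5 + 25) + 3) = -2*(25 + 3) = -2*28 = -56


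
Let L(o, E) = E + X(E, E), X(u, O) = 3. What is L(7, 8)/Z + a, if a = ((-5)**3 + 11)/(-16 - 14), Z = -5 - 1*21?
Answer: 439/130 ≈ 3.3769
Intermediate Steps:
L(o, E) = 3 + E (L(o, E) = E + 3 = 3 + E)
Z = -26 (Z = -5 - 21 = -26)
a = 19/5 (a = (-125 + 11)/(-30) = -114*(-1/30) = 19/5 ≈ 3.8000)
L(7, 8)/Z + a = (3 + 8)/(-26) + 19/5 = 11*(-1/26) + 19/5 = -11/26 + 19/5 = 439/130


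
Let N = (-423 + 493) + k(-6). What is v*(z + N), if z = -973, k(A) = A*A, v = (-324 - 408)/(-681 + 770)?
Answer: 634644/89 ≈ 7130.8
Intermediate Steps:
v = -732/89 ≈ -8.2247
k(A) = A²
N = 106 (N = (-423 + 493) + (-6)² = 70 + 36 = 106)
v*(z + N) = -732*(-973 + 106)/89 = -732/89*(-867) = 634644/89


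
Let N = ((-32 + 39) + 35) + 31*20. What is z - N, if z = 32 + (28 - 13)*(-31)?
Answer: -1095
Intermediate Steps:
N = 662 (N = (7 + 35) + 620 = 42 + 620 = 662)
z = -433 (z = 32 + 15*(-31) = 32 - 465 = -433)
z - N = -433 - 1*662 = -433 - 662 = -1095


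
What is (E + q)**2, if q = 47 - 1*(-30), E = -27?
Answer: 2500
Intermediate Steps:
q = 77 (q = 47 + 30 = 77)
(E + q)**2 = (-27 + 77)**2 = 50**2 = 2500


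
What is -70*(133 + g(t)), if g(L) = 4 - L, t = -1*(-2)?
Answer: -9450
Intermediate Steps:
t = 2
-70*(133 + g(t)) = -70*(133 + (4 - 1*2)) = -70*(133 + (4 - 2)) = -70*(133 + 2) = -70*135 = -9450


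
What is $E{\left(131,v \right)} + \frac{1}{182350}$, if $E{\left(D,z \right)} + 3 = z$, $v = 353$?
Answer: $\frac{63822501}{182350} \approx 350.0$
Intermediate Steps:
$E{\left(D,z \right)} = -3 + z$
$E{\left(131,v \right)} + \frac{1}{182350} = \left(-3 + 353\right) + \frac{1}{182350} = 350 + \frac{1}{182350} = \frac{63822501}{182350}$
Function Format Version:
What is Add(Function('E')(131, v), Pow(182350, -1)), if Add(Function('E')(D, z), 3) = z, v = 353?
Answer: Rational(63822501, 182350) ≈ 350.00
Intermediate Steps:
Function('E')(D, z) = Add(-3, z)
Add(Function('E')(131, v), Pow(182350, -1)) = Add(Add(-3, 353), Pow(182350, -1)) = Add(350, Rational(1, 182350)) = Rational(63822501, 182350)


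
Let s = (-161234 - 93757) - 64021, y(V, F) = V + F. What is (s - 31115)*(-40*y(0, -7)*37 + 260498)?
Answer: -94834698966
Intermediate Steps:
y(V, F) = F + V
s = -319012 (s = -254991 - 64021 = -319012)
(s - 31115)*(-40*y(0, -7)*37 + 260498) = (-319012 - 31115)*(-40*(-7 + 0)*37 + 260498) = -350127*(-40*(-7)*37 + 260498) = -350127*(280*37 + 260498) = -350127*(10360 + 260498) = -350127*270858 = -94834698966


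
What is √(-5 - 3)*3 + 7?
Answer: 7 + 6*I*√2 ≈ 7.0 + 8.4853*I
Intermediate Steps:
√(-5 - 3)*3 + 7 = √(-8)*3 + 7 = (2*I*√2)*3 + 7 = 6*I*√2 + 7 = 7 + 6*I*√2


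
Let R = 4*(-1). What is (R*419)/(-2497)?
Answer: 1676/2497 ≈ 0.67121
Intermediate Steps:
R = -4
(R*419)/(-2497) = -4*419/(-2497) = -1676*(-1/2497) = 1676/2497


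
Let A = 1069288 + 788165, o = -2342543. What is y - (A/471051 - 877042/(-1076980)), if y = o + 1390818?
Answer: -80470734720843097/84552084330 ≈ -9.5173e+5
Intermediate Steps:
A = 1857453
y = -951725 (y = -2342543 + 1390818 = -951725)
y - (A/471051 - 877042/(-1076980)) = -951725 - (1857453/471051 - 877042/(-1076980)) = -951725 - (1857453*(1/471051) - 877042*(-1/1076980)) = -951725 - (619151/157017 + 438521/538490) = -951725 - 1*402261873847/84552084330 = -951725 - 402261873847/84552084330 = -80470734720843097/84552084330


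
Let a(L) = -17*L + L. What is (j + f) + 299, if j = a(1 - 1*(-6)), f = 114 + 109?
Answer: 410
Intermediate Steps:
f = 223
a(L) = -16*L
j = -112 (j = -16*(1 - 1*(-6)) = -16*(1 + 6) = -16*7 = -112)
(j + f) + 299 = (-112 + 223) + 299 = 111 + 299 = 410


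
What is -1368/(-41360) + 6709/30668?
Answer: 164999/655180 ≈ 0.25184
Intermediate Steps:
-1368/(-41360) + 6709/30668 = -1368*(-1/41360) + 6709*(1/30668) = 171/5170 + 6709/30668 = 164999/655180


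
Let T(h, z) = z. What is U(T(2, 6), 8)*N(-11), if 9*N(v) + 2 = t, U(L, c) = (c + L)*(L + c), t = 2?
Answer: 0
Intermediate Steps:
U(L, c) = (L + c)**2 (U(L, c) = (L + c)*(L + c) = (L + c)**2)
N(v) = 0 (N(v) = -2/9 + (1/9)*2 = -2/9 + 2/9 = 0)
U(T(2, 6), 8)*N(-11) = (6 + 8)**2*0 = 14**2*0 = 196*0 = 0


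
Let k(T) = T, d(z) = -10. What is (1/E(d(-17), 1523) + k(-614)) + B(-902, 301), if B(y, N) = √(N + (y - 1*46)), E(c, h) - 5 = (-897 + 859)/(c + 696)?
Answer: -1041001/1696 + I*√647 ≈ -613.8 + 25.436*I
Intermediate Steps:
E(c, h) = 5 - 38/(696 + c) (E(c, h) = 5 + (-897 + 859)/(c + 696) = 5 - 38/(696 + c))
B(y, N) = √(-46 + N + y) (B(y, N) = √(N + (y - 46)) = √(N + (-46 + y)) = √(-46 + N + y))
(1/E(d(-17), 1523) + k(-614)) + B(-902, 301) = (1/((3442 + 5*(-10))/(696 - 10)) - 614) + √(-46 + 301 - 902) = (1/((3442 - 50)/686) - 614) + √(-647) = (1/((1/686)*3392) - 614) + I*√647 = (1/(1696/343) - 614) + I*√647 = (343/1696 - 614) + I*√647 = -1041001/1696 + I*√647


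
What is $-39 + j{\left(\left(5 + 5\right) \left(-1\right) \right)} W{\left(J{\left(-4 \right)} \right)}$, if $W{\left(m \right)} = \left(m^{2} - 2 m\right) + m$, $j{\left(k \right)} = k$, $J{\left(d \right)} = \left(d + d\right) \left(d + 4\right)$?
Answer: $-39$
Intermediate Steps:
$J{\left(d \right)} = 2 d \left(4 + d\right)$
$W{\left(m \right)} = m^{2} - m$
$-39 + j{\left(\left(5 + 5\right) \left(-1\right) \right)} W{\left(J{\left(-4 \right)} \right)} = -39 + \left(5 + 5\right) \left(-1\right) 2 \left(-4\right) \left(4 - 4\right) \left(-1 + 2 \left(-4\right) \left(4 - 4\right)\right) = -39 + 10 \left(-1\right) 2 \left(-4\right) 0 \left(-1 + 2 \left(-4\right) 0\right) = -39 - 10 \cdot 0 \left(-1 + 0\right) = -39 - 10 \cdot 0 \left(-1\right) = -39 - 0 = -39 + 0 = -39$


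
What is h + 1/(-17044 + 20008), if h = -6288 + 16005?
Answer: 28801189/2964 ≈ 9717.0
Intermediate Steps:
h = 9717
h + 1/(-17044 + 20008) = 9717 + 1/(-17044 + 20008) = 9717 + 1/2964 = 28801189/2964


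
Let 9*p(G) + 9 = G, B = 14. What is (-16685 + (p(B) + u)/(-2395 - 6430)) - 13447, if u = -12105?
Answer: -478625032/15885 ≈ -30131.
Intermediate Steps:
p(G) = -1 + G/9
(-16685 + (p(B) + u)/(-2395 - 6430)) - 13447 = (-16685 + ((-1 + (⅑)*14) - 12105)/(-2395 - 6430)) - 13447 = (-16685 + ((-1 + 14/9) - 12105)/(-8825)) - 13447 = (-16685 + (5/9 - 12105)*(-1/8825)) - 13447 = (-16685 - 108940/9*(-1/8825)) - 13447 = (-16685 + 21788/15885) - 13447 = -265019437/15885 - 13447 = -478625032/15885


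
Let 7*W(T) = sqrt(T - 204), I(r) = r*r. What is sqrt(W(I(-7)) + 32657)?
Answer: sqrt(1600193 + 7*I*sqrt(155))/7 ≈ 180.71 + 0.004921*I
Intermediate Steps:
I(r) = r**2
W(T) = sqrt(-204 + T)/7 (W(T) = sqrt(T - 204)/7 = sqrt(-204 + T)/7)
sqrt(W(I(-7)) + 32657) = sqrt(sqrt(-204 + (-7)**2)/7 + 32657) = sqrt(sqrt(-204 + 49)/7 + 32657) = sqrt(sqrt(-155)/7 + 32657) = sqrt((I*sqrt(155))/7 + 32657) = sqrt(I*sqrt(155)/7 + 32657) = sqrt(32657 + I*sqrt(155)/7)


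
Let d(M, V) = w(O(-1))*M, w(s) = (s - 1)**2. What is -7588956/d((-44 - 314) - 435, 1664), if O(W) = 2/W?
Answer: 2529652/2379 ≈ 1063.3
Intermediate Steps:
w(s) = (-1 + s)**2
d(M, V) = 9*M (d(M, V) = (-1 + 2/(-1))**2*M = (-1 + 2*(-1))**2*M = (-1 - 2)**2*M = (-3)**2*M = 9*M)
-7588956/d((-44 - 314) - 435, 1664) = -7588956*1/(9*((-44 - 314) - 435)) = -7588956*1/(9*(-358 - 435)) = -7588956/(9*(-793)) = -7588956/(-7137) = -7588956*(-1/7137) = 2529652/2379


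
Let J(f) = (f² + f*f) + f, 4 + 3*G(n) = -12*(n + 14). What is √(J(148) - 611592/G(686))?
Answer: 15*√866641490/2101 ≈ 210.18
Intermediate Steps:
G(n) = -172/3 - 4*n (G(n) = -4/3 + (-12*(n + 14))/3 = -4/3 + (-12*(14 + n))/3 = -4/3 + (-168 - 12*n)/3 = -4/3 + (-56 - 4*n) = -172/3 - 4*n)
J(f) = f + 2*f² (J(f) = (f² + f²) + f = 2*f² + f = f + 2*f²)
√(J(148) - 611592/G(686)) = √(148*(1 + 2*148) - 611592/(-172/3 - 4*686)) = √(148*(1 + 296) - 611592/(-172/3 - 2744)) = √(148*297 - 611592/(-8404/3)) = √(43956 - 611592*(-3/8404)) = √(43956 + 458694/2101) = √(92810250/2101) = 15*√866641490/2101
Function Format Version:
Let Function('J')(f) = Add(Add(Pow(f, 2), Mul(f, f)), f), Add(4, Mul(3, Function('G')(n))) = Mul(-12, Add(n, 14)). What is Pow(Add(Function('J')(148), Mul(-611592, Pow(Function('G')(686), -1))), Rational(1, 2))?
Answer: Mul(Rational(15, 2101), Pow(866641490, Rational(1, 2))) ≈ 210.18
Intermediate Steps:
Function('G')(n) = Add(Rational(-172, 3), Mul(-4, n)) (Function('G')(n) = Add(Rational(-4, 3), Mul(Rational(1, 3), Mul(-12, Add(n, 14)))) = Add(Rational(-4, 3), Mul(Rational(1, 3), Mul(-12, Add(14, n)))) = Add(Rational(-4, 3), Mul(Rational(1, 3), Add(-168, Mul(-12, n)))) = Add(Rational(-4, 3), Add(-56, Mul(-4, n))) = Add(Rational(-172, 3), Mul(-4, n)))
Function('J')(f) = Add(f, Mul(2, Pow(f, 2))) (Function('J')(f) = Add(Add(Pow(f, 2), Pow(f, 2)), f) = Add(Mul(2, Pow(f, 2)), f) = Add(f, Mul(2, Pow(f, 2))))
Pow(Add(Function('J')(148), Mul(-611592, Pow(Function('G')(686), -1))), Rational(1, 2)) = Pow(Add(Mul(148, Add(1, Mul(2, 148))), Mul(-611592, Pow(Add(Rational(-172, 3), Mul(-4, 686)), -1))), Rational(1, 2)) = Pow(Add(Mul(148, Add(1, 296)), Mul(-611592, Pow(Add(Rational(-172, 3), -2744), -1))), Rational(1, 2)) = Pow(Add(Mul(148, 297), Mul(-611592, Pow(Rational(-8404, 3), -1))), Rational(1, 2)) = Pow(Add(43956, Mul(-611592, Rational(-3, 8404))), Rational(1, 2)) = Pow(Add(43956, Rational(458694, 2101)), Rational(1, 2)) = Pow(Rational(92810250, 2101), Rational(1, 2)) = Mul(Rational(15, 2101), Pow(866641490, Rational(1, 2)))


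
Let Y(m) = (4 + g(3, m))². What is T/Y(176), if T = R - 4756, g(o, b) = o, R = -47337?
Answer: -52093/49 ≈ -1063.1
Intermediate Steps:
Y(m) = 49 (Y(m) = (4 + 3)² = 7² = 49)
T = -52093 (T = -47337 - 4756 = -52093)
T/Y(176) = -52093/49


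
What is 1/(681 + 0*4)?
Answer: 1/681 ≈ 0.0014684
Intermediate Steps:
1/(681 + 0*4) = 1/(681 + 0) = 1/681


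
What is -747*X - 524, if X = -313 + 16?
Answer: 221335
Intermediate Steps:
X = -297
-747*X - 524 = -747*(-297) - 524 = 221859 - 524 = 221335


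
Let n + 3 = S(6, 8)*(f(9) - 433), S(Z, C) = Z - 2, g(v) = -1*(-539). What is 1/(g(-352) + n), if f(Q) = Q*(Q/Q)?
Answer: -1/1160 ≈ -0.00086207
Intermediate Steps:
g(v) = 539
S(Z, C) = -2 + Z
f(Q) = Q (f(Q) = Q*1 = Q)
n = -1699 (n = -3 + (-2 + 6)*(9 - 433) = -3 + 4*(-424) = -3 - 1696 = -1699)
1/(g(-352) + n) = 1/(539 - 1699) = 1/(-1160) = -1/1160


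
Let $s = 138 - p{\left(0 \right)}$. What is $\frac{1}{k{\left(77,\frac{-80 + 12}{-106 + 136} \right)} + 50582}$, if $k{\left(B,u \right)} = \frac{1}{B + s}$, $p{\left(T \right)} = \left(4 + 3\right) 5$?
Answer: $\frac{180}{9104761} \approx 1.977 \cdot 10^{-5}$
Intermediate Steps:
$p{\left(T \right)} = 35$ ($p{\left(T \right)} = 7 \cdot 5 = 35$)
$s = 103$ ($s = 138 - 35 = 103$)
$k{\left(B,u \right)} = \frac{1}{103 + B}$ ($k{\left(B,u \right)} = \frac{1}{B + 103} = \frac{1}{103 + B}$)
$\frac{1}{k{\left(77,\frac{-80 + 12}{-106 + 136} \right)} + 50582} = \frac{1}{\frac{1}{103 + 77} + 50582} = \frac{1}{\frac{1}{180} + 50582} = \frac{1}{\frac{9104761}{180}} = \frac{180}{9104761}$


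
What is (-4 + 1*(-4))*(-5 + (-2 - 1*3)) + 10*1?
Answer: 90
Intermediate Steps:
(-4 + 1*(-4))*(-5 + (-2 - 1*3)) + 10*1 = (-4 - 4)*(-5 + (-2 - 3)) + 10 = -8*(-5 - 5) + 10 = -8*(-10) + 10 = 80 + 10 = 90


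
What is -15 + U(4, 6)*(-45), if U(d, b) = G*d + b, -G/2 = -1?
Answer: -645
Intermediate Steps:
G = 2 (G = -2*(-1) = 2)
U(d, b) = b + 2*d (U(d, b) = 2*d + b = b + 2*d)
-15 + U(4, 6)*(-45) = -15 + (6 + 2*4)*(-45) = -15 + (6 + 8)*(-45) = -15 + 14*(-45) = -15 - 630 = -645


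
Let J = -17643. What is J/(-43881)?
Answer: 5881/14627 ≈ 0.40206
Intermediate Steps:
J/(-43881) = -17643/(-43881) = -17643*(-1/43881) = 5881/14627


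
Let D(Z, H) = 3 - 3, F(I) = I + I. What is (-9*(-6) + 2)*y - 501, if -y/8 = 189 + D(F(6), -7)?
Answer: -85173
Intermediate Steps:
F(I) = 2*I
D(Z, H) = 0
y = -1512 (y = -8*(189 + 0) = -8*189 = -1512)
(-9*(-6) + 2)*y - 501 = (-9*(-6) + 2)*(-1512) - 501 = (54 + 2)*(-1512) - 501 = 56*(-1512) - 501 = -84672 - 501 = -85173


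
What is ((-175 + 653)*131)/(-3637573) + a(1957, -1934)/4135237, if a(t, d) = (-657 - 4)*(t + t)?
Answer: -9669901807708/15042226459801 ≈ -0.64285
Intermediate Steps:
a(t, d) = -1322*t
((-175 + 653)*131)/(-3637573) + a(1957, -1934)/4135237 = ((-175 + 653)*131)/(-3637573) - 1322*1957/4135237 = (478*131)*(-1/3637573) - 2587154*1/4135237 = 62618*(-1/3637573) - 2587154/4135237 = -62618/3637573 - 2587154/4135237 = -9669901807708/15042226459801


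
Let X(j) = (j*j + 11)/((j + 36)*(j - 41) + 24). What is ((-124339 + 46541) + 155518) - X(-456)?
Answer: 16224930133/208764 ≈ 77719.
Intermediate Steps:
X(j) = (11 + j²)/(24 + (-41 + j)*(36 + j)) (X(j) = (j² + 11)/((36 + j)*(-41 + j) + 24) = (11 + j²)/((-41 + j)*(36 + j) + 24) = (11 + j²)/(24 + (-41 + j)*(36 + j)))
((-124339 + 46541) + 155518) - X(-456) = ((-124339 + 46541) + 155518) - (11 + (-456)²)/(-1452 + (-456)² - 5*(-456)) = (-77798 + 155518) - (11 + 207936)/(-1452 + 207936 + 2280) = 77720 - 207947/208764 = 16224930133/208764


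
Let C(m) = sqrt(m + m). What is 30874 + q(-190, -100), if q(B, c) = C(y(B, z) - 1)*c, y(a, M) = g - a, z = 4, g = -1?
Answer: 30874 - 200*sqrt(94) ≈ 28935.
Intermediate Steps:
y(a, M) = -1 - a
C(m) = sqrt(2)*sqrt(m) (C(m) = sqrt(2*m) = sqrt(2)*sqrt(m))
q(B, c) = c*sqrt(2)*sqrt(-2 - B) (q(B, c) = (sqrt(2)*sqrt((-1 - B) - 1))*c = (sqrt(2)*sqrt(-2 - B))*c = c*sqrt(2)*sqrt(-2 - B))
30874 + q(-190, -100) = 30874 - 100*sqrt(-4 - 2*(-190)) = 30874 - 100*sqrt(-4 + 380) = 30874 - 200*sqrt(94)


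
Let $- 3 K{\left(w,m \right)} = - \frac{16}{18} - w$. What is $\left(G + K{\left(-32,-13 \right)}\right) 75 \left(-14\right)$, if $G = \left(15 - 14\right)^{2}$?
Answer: $\frac{88550}{9} \approx 9838.9$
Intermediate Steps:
$K{\left(w,m \right)} = \frac{8}{27} + \frac{w}{3}$ ($K{\left(w,m \right)} = - \frac{- \frac{16}{18} - w}{3} = - \frac{\left(-16\right) \frac{1}{18} - w}{3} = - \frac{- \frac{8}{9} - w}{3} = \frac{8}{27} + \frac{w}{3}$)
$G = 1$ ($G = 1^{2} = 1$)
$\left(G + K{\left(-32,-13 \right)}\right) 75 \left(-14\right) = \left(1 + \left(\frac{8}{27} + \frac{1}{3} \left(-32\right)\right)\right) 75 \left(-14\right) = \left(1 + \left(\frac{8}{27} - \frac{32}{3}\right)\right) \left(-1050\right) = \left(1 - \frac{280}{27}\right) \left(-1050\right) = \left(- \frac{253}{27}\right) \left(-1050\right) = \frac{88550}{9}$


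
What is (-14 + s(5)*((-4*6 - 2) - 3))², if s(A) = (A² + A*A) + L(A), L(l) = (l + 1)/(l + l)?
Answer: 54863649/25 ≈ 2.1945e+6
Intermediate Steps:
L(l) = (1 + l)/(2*l) (L(l) = (1 + l)/((2*l)) = (1 + l)*(1/(2*l)) = (1 + l)/(2*l))
s(A) = 2*A² + (1 + A)/(2*A) (s(A) = (A² + A*A) + (1 + A)/(2*A) = (A² + A²) + (1 + A)/(2*A) = 2*A² + (1 + A)/(2*A))
(-14 + s(5)*((-4*6 - 2) - 3))² = (-14 + ((½)*(1 + 5 + 4*5³)/5)*((-4*6 - 2) - 3))² = (-14 + ((½)*(⅕)*(1 + 5 + 4*125))*((-24 - 2) - 3))² = (-14 + ((½)*(⅕)*(1 + 5 + 500))*(-26 - 3))² = (-14 + ((½)*(⅕)*506)*(-29))² = (-14 + (253/5)*(-29))² = (-14 - 7337/5)² = (-7407/5)² = 54863649/25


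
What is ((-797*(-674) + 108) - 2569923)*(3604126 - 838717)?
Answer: -5621072653533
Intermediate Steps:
((-797*(-674) + 108) - 2569923)*(3604126 - 838717) = ((537178 + 108) - 2569923)*2765409 = (537286 - 2569923)*2765409 = -2032637*2765409 = -5621072653533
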